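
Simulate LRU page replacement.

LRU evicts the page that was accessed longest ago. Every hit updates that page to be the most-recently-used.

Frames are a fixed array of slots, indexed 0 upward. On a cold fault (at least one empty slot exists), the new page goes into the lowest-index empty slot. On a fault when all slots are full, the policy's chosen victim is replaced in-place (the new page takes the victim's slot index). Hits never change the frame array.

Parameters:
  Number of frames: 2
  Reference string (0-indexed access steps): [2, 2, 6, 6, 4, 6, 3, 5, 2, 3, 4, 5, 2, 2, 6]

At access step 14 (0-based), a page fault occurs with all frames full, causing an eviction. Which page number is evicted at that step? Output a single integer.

Answer: 5

Derivation:
Step 0: ref 2 -> FAULT, frames=[2,-]
Step 1: ref 2 -> HIT, frames=[2,-]
Step 2: ref 6 -> FAULT, frames=[2,6]
Step 3: ref 6 -> HIT, frames=[2,6]
Step 4: ref 4 -> FAULT, evict 2, frames=[4,6]
Step 5: ref 6 -> HIT, frames=[4,6]
Step 6: ref 3 -> FAULT, evict 4, frames=[3,6]
Step 7: ref 5 -> FAULT, evict 6, frames=[3,5]
Step 8: ref 2 -> FAULT, evict 3, frames=[2,5]
Step 9: ref 3 -> FAULT, evict 5, frames=[2,3]
Step 10: ref 4 -> FAULT, evict 2, frames=[4,3]
Step 11: ref 5 -> FAULT, evict 3, frames=[4,5]
Step 12: ref 2 -> FAULT, evict 4, frames=[2,5]
Step 13: ref 2 -> HIT, frames=[2,5]
Step 14: ref 6 -> FAULT, evict 5, frames=[2,6]
At step 14: evicted page 5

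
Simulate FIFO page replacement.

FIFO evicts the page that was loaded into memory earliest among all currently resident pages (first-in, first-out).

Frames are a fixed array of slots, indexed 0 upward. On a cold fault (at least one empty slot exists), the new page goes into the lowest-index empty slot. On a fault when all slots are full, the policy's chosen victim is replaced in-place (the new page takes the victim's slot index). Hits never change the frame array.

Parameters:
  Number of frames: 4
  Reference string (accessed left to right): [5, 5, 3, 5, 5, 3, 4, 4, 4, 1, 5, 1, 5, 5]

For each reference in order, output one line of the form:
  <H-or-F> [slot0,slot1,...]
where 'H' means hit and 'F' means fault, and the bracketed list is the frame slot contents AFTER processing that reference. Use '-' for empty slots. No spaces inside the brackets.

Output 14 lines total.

F [5,-,-,-]
H [5,-,-,-]
F [5,3,-,-]
H [5,3,-,-]
H [5,3,-,-]
H [5,3,-,-]
F [5,3,4,-]
H [5,3,4,-]
H [5,3,4,-]
F [5,3,4,1]
H [5,3,4,1]
H [5,3,4,1]
H [5,3,4,1]
H [5,3,4,1]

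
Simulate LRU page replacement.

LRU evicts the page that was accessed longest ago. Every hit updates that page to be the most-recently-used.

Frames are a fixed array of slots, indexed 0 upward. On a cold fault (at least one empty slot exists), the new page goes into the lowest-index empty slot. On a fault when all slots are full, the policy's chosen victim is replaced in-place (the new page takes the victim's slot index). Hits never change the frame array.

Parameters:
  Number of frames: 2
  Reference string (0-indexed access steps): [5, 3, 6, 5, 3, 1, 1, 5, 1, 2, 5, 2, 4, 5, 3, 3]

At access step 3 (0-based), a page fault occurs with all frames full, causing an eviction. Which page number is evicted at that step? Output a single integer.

Answer: 3

Derivation:
Step 0: ref 5 -> FAULT, frames=[5,-]
Step 1: ref 3 -> FAULT, frames=[5,3]
Step 2: ref 6 -> FAULT, evict 5, frames=[6,3]
Step 3: ref 5 -> FAULT, evict 3, frames=[6,5]
At step 3: evicted page 3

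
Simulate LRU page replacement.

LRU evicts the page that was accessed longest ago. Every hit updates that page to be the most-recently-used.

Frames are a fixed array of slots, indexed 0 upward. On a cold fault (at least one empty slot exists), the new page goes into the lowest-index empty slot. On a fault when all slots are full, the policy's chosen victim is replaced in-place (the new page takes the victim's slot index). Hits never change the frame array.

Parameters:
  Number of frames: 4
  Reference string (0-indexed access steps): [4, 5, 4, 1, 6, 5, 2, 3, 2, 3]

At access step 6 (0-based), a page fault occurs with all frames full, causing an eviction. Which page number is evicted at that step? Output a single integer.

Step 0: ref 4 -> FAULT, frames=[4,-,-,-]
Step 1: ref 5 -> FAULT, frames=[4,5,-,-]
Step 2: ref 4 -> HIT, frames=[4,5,-,-]
Step 3: ref 1 -> FAULT, frames=[4,5,1,-]
Step 4: ref 6 -> FAULT, frames=[4,5,1,6]
Step 5: ref 5 -> HIT, frames=[4,5,1,6]
Step 6: ref 2 -> FAULT, evict 4, frames=[2,5,1,6]
At step 6: evicted page 4

Answer: 4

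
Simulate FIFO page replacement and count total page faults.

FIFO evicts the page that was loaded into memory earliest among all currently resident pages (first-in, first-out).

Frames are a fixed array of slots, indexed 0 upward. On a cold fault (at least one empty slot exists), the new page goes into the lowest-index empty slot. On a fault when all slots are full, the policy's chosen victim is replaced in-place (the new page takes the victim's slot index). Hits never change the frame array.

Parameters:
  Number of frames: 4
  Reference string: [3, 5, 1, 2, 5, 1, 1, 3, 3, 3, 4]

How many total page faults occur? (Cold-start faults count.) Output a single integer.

Step 0: ref 3 → FAULT, frames=[3,-,-,-]
Step 1: ref 5 → FAULT, frames=[3,5,-,-]
Step 2: ref 1 → FAULT, frames=[3,5,1,-]
Step 3: ref 2 → FAULT, frames=[3,5,1,2]
Step 4: ref 5 → HIT, frames=[3,5,1,2]
Step 5: ref 1 → HIT, frames=[3,5,1,2]
Step 6: ref 1 → HIT, frames=[3,5,1,2]
Step 7: ref 3 → HIT, frames=[3,5,1,2]
Step 8: ref 3 → HIT, frames=[3,5,1,2]
Step 9: ref 3 → HIT, frames=[3,5,1,2]
Step 10: ref 4 → FAULT (evict 3), frames=[4,5,1,2]
Total faults: 5

Answer: 5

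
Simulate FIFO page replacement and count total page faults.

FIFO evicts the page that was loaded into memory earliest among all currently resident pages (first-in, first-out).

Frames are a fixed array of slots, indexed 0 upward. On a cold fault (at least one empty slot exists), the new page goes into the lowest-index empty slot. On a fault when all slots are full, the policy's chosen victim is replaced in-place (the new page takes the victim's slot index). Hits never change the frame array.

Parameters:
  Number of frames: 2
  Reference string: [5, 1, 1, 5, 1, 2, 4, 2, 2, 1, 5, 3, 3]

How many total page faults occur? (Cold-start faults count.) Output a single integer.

Step 0: ref 5 → FAULT, frames=[5,-]
Step 1: ref 1 → FAULT, frames=[5,1]
Step 2: ref 1 → HIT, frames=[5,1]
Step 3: ref 5 → HIT, frames=[5,1]
Step 4: ref 1 → HIT, frames=[5,1]
Step 5: ref 2 → FAULT (evict 5), frames=[2,1]
Step 6: ref 4 → FAULT (evict 1), frames=[2,4]
Step 7: ref 2 → HIT, frames=[2,4]
Step 8: ref 2 → HIT, frames=[2,4]
Step 9: ref 1 → FAULT (evict 2), frames=[1,4]
Step 10: ref 5 → FAULT (evict 4), frames=[1,5]
Step 11: ref 3 → FAULT (evict 1), frames=[3,5]
Step 12: ref 3 → HIT, frames=[3,5]
Total faults: 7

Answer: 7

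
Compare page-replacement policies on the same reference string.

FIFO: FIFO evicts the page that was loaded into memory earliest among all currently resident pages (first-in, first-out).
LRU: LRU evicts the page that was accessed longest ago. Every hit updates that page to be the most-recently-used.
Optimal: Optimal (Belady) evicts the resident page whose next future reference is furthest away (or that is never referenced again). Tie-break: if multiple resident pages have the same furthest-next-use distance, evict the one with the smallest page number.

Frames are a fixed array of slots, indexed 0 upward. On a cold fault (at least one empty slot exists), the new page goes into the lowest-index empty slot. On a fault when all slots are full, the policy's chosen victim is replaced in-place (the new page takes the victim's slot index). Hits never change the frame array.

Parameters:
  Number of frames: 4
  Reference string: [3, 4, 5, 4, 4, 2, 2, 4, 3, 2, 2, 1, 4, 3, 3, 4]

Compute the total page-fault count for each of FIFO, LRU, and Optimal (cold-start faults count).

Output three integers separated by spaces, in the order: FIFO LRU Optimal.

--- FIFO ---
  step 0: ref 3 -> FAULT, frames=[3,-,-,-] (faults so far: 1)
  step 1: ref 4 -> FAULT, frames=[3,4,-,-] (faults so far: 2)
  step 2: ref 5 -> FAULT, frames=[3,4,5,-] (faults so far: 3)
  step 3: ref 4 -> HIT, frames=[3,4,5,-] (faults so far: 3)
  step 4: ref 4 -> HIT, frames=[3,4,5,-] (faults so far: 3)
  step 5: ref 2 -> FAULT, frames=[3,4,5,2] (faults so far: 4)
  step 6: ref 2 -> HIT, frames=[3,4,5,2] (faults so far: 4)
  step 7: ref 4 -> HIT, frames=[3,4,5,2] (faults so far: 4)
  step 8: ref 3 -> HIT, frames=[3,4,5,2] (faults so far: 4)
  step 9: ref 2 -> HIT, frames=[3,4,5,2] (faults so far: 4)
  step 10: ref 2 -> HIT, frames=[3,4,5,2] (faults so far: 4)
  step 11: ref 1 -> FAULT, evict 3, frames=[1,4,5,2] (faults so far: 5)
  step 12: ref 4 -> HIT, frames=[1,4,5,2] (faults so far: 5)
  step 13: ref 3 -> FAULT, evict 4, frames=[1,3,5,2] (faults so far: 6)
  step 14: ref 3 -> HIT, frames=[1,3,5,2] (faults so far: 6)
  step 15: ref 4 -> FAULT, evict 5, frames=[1,3,4,2] (faults so far: 7)
  FIFO total faults: 7
--- LRU ---
  step 0: ref 3 -> FAULT, frames=[3,-,-,-] (faults so far: 1)
  step 1: ref 4 -> FAULT, frames=[3,4,-,-] (faults so far: 2)
  step 2: ref 5 -> FAULT, frames=[3,4,5,-] (faults so far: 3)
  step 3: ref 4 -> HIT, frames=[3,4,5,-] (faults so far: 3)
  step 4: ref 4 -> HIT, frames=[3,4,5,-] (faults so far: 3)
  step 5: ref 2 -> FAULT, frames=[3,4,5,2] (faults so far: 4)
  step 6: ref 2 -> HIT, frames=[3,4,5,2] (faults so far: 4)
  step 7: ref 4 -> HIT, frames=[3,4,5,2] (faults so far: 4)
  step 8: ref 3 -> HIT, frames=[3,4,5,2] (faults so far: 4)
  step 9: ref 2 -> HIT, frames=[3,4,5,2] (faults so far: 4)
  step 10: ref 2 -> HIT, frames=[3,4,5,2] (faults so far: 4)
  step 11: ref 1 -> FAULT, evict 5, frames=[3,4,1,2] (faults so far: 5)
  step 12: ref 4 -> HIT, frames=[3,4,1,2] (faults so far: 5)
  step 13: ref 3 -> HIT, frames=[3,4,1,2] (faults so far: 5)
  step 14: ref 3 -> HIT, frames=[3,4,1,2] (faults so far: 5)
  step 15: ref 4 -> HIT, frames=[3,4,1,2] (faults so far: 5)
  LRU total faults: 5
--- Optimal ---
  step 0: ref 3 -> FAULT, frames=[3,-,-,-] (faults so far: 1)
  step 1: ref 4 -> FAULT, frames=[3,4,-,-] (faults so far: 2)
  step 2: ref 5 -> FAULT, frames=[3,4,5,-] (faults so far: 3)
  step 3: ref 4 -> HIT, frames=[3,4,5,-] (faults so far: 3)
  step 4: ref 4 -> HIT, frames=[3,4,5,-] (faults so far: 3)
  step 5: ref 2 -> FAULT, frames=[3,4,5,2] (faults so far: 4)
  step 6: ref 2 -> HIT, frames=[3,4,5,2] (faults so far: 4)
  step 7: ref 4 -> HIT, frames=[3,4,5,2] (faults so far: 4)
  step 8: ref 3 -> HIT, frames=[3,4,5,2] (faults so far: 4)
  step 9: ref 2 -> HIT, frames=[3,4,5,2] (faults so far: 4)
  step 10: ref 2 -> HIT, frames=[3,4,5,2] (faults so far: 4)
  step 11: ref 1 -> FAULT, evict 2, frames=[3,4,5,1] (faults so far: 5)
  step 12: ref 4 -> HIT, frames=[3,4,5,1] (faults so far: 5)
  step 13: ref 3 -> HIT, frames=[3,4,5,1] (faults so far: 5)
  step 14: ref 3 -> HIT, frames=[3,4,5,1] (faults so far: 5)
  step 15: ref 4 -> HIT, frames=[3,4,5,1] (faults so far: 5)
  Optimal total faults: 5

Answer: 7 5 5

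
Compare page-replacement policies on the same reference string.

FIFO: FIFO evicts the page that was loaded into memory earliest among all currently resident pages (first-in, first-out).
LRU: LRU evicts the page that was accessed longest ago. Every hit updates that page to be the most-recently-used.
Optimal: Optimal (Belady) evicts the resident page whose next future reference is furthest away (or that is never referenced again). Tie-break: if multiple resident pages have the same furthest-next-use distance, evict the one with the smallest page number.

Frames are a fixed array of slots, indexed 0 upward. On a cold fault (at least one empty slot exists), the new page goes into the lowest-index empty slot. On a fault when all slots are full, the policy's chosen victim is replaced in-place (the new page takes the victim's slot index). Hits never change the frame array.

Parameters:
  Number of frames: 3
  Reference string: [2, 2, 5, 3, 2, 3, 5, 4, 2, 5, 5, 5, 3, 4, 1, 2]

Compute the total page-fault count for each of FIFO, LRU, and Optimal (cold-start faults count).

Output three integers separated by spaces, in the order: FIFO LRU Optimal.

--- FIFO ---
  step 0: ref 2 -> FAULT, frames=[2,-,-] (faults so far: 1)
  step 1: ref 2 -> HIT, frames=[2,-,-] (faults so far: 1)
  step 2: ref 5 -> FAULT, frames=[2,5,-] (faults so far: 2)
  step 3: ref 3 -> FAULT, frames=[2,5,3] (faults so far: 3)
  step 4: ref 2 -> HIT, frames=[2,5,3] (faults so far: 3)
  step 5: ref 3 -> HIT, frames=[2,5,3] (faults so far: 3)
  step 6: ref 5 -> HIT, frames=[2,5,3] (faults so far: 3)
  step 7: ref 4 -> FAULT, evict 2, frames=[4,5,3] (faults so far: 4)
  step 8: ref 2 -> FAULT, evict 5, frames=[4,2,3] (faults so far: 5)
  step 9: ref 5 -> FAULT, evict 3, frames=[4,2,5] (faults so far: 6)
  step 10: ref 5 -> HIT, frames=[4,2,5] (faults so far: 6)
  step 11: ref 5 -> HIT, frames=[4,2,5] (faults so far: 6)
  step 12: ref 3 -> FAULT, evict 4, frames=[3,2,5] (faults so far: 7)
  step 13: ref 4 -> FAULT, evict 2, frames=[3,4,5] (faults so far: 8)
  step 14: ref 1 -> FAULT, evict 5, frames=[3,4,1] (faults so far: 9)
  step 15: ref 2 -> FAULT, evict 3, frames=[2,4,1] (faults so far: 10)
  FIFO total faults: 10
--- LRU ---
  step 0: ref 2 -> FAULT, frames=[2,-,-] (faults so far: 1)
  step 1: ref 2 -> HIT, frames=[2,-,-] (faults so far: 1)
  step 2: ref 5 -> FAULT, frames=[2,5,-] (faults so far: 2)
  step 3: ref 3 -> FAULT, frames=[2,5,3] (faults so far: 3)
  step 4: ref 2 -> HIT, frames=[2,5,3] (faults so far: 3)
  step 5: ref 3 -> HIT, frames=[2,5,3] (faults so far: 3)
  step 6: ref 5 -> HIT, frames=[2,5,3] (faults so far: 3)
  step 7: ref 4 -> FAULT, evict 2, frames=[4,5,3] (faults so far: 4)
  step 8: ref 2 -> FAULT, evict 3, frames=[4,5,2] (faults so far: 5)
  step 9: ref 5 -> HIT, frames=[4,5,2] (faults so far: 5)
  step 10: ref 5 -> HIT, frames=[4,5,2] (faults so far: 5)
  step 11: ref 5 -> HIT, frames=[4,5,2] (faults so far: 5)
  step 12: ref 3 -> FAULT, evict 4, frames=[3,5,2] (faults so far: 6)
  step 13: ref 4 -> FAULT, evict 2, frames=[3,5,4] (faults so far: 7)
  step 14: ref 1 -> FAULT, evict 5, frames=[3,1,4] (faults so far: 8)
  step 15: ref 2 -> FAULT, evict 3, frames=[2,1,4] (faults so far: 9)
  LRU total faults: 9
--- Optimal ---
  step 0: ref 2 -> FAULT, frames=[2,-,-] (faults so far: 1)
  step 1: ref 2 -> HIT, frames=[2,-,-] (faults so far: 1)
  step 2: ref 5 -> FAULT, frames=[2,5,-] (faults so far: 2)
  step 3: ref 3 -> FAULT, frames=[2,5,3] (faults so far: 3)
  step 4: ref 2 -> HIT, frames=[2,5,3] (faults so far: 3)
  step 5: ref 3 -> HIT, frames=[2,5,3] (faults so far: 3)
  step 6: ref 5 -> HIT, frames=[2,5,3] (faults so far: 3)
  step 7: ref 4 -> FAULT, evict 3, frames=[2,5,4] (faults so far: 4)
  step 8: ref 2 -> HIT, frames=[2,5,4] (faults so far: 4)
  step 9: ref 5 -> HIT, frames=[2,5,4] (faults so far: 4)
  step 10: ref 5 -> HIT, frames=[2,5,4] (faults so far: 4)
  step 11: ref 5 -> HIT, frames=[2,5,4] (faults so far: 4)
  step 12: ref 3 -> FAULT, evict 5, frames=[2,3,4] (faults so far: 5)
  step 13: ref 4 -> HIT, frames=[2,3,4] (faults so far: 5)
  step 14: ref 1 -> FAULT, evict 3, frames=[2,1,4] (faults so far: 6)
  step 15: ref 2 -> HIT, frames=[2,1,4] (faults so far: 6)
  Optimal total faults: 6

Answer: 10 9 6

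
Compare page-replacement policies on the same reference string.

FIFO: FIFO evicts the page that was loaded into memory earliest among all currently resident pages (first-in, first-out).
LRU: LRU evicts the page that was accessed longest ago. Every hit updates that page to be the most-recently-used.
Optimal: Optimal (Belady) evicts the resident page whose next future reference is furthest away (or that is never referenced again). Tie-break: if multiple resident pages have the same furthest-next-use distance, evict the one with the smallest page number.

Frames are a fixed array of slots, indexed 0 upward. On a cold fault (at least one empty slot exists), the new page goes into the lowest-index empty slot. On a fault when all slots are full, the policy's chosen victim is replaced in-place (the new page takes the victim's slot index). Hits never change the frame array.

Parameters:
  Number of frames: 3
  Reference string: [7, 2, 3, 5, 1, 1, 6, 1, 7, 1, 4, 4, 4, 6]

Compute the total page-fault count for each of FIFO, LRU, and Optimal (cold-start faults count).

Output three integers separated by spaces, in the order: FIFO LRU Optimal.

Answer: 8 9 7

Derivation:
--- FIFO ---
  step 0: ref 7 -> FAULT, frames=[7,-,-] (faults so far: 1)
  step 1: ref 2 -> FAULT, frames=[7,2,-] (faults so far: 2)
  step 2: ref 3 -> FAULT, frames=[7,2,3] (faults so far: 3)
  step 3: ref 5 -> FAULT, evict 7, frames=[5,2,3] (faults so far: 4)
  step 4: ref 1 -> FAULT, evict 2, frames=[5,1,3] (faults so far: 5)
  step 5: ref 1 -> HIT, frames=[5,1,3] (faults so far: 5)
  step 6: ref 6 -> FAULT, evict 3, frames=[5,1,6] (faults so far: 6)
  step 7: ref 1 -> HIT, frames=[5,1,6] (faults so far: 6)
  step 8: ref 7 -> FAULT, evict 5, frames=[7,1,6] (faults so far: 7)
  step 9: ref 1 -> HIT, frames=[7,1,6] (faults so far: 7)
  step 10: ref 4 -> FAULT, evict 1, frames=[7,4,6] (faults so far: 8)
  step 11: ref 4 -> HIT, frames=[7,4,6] (faults so far: 8)
  step 12: ref 4 -> HIT, frames=[7,4,6] (faults so far: 8)
  step 13: ref 6 -> HIT, frames=[7,4,6] (faults so far: 8)
  FIFO total faults: 8
--- LRU ---
  step 0: ref 7 -> FAULT, frames=[7,-,-] (faults so far: 1)
  step 1: ref 2 -> FAULT, frames=[7,2,-] (faults so far: 2)
  step 2: ref 3 -> FAULT, frames=[7,2,3] (faults so far: 3)
  step 3: ref 5 -> FAULT, evict 7, frames=[5,2,3] (faults so far: 4)
  step 4: ref 1 -> FAULT, evict 2, frames=[5,1,3] (faults so far: 5)
  step 5: ref 1 -> HIT, frames=[5,1,3] (faults so far: 5)
  step 6: ref 6 -> FAULT, evict 3, frames=[5,1,6] (faults so far: 6)
  step 7: ref 1 -> HIT, frames=[5,1,6] (faults so far: 6)
  step 8: ref 7 -> FAULT, evict 5, frames=[7,1,6] (faults so far: 7)
  step 9: ref 1 -> HIT, frames=[7,1,6] (faults so far: 7)
  step 10: ref 4 -> FAULT, evict 6, frames=[7,1,4] (faults so far: 8)
  step 11: ref 4 -> HIT, frames=[7,1,4] (faults so far: 8)
  step 12: ref 4 -> HIT, frames=[7,1,4] (faults so far: 8)
  step 13: ref 6 -> FAULT, evict 7, frames=[6,1,4] (faults so far: 9)
  LRU total faults: 9
--- Optimal ---
  step 0: ref 7 -> FAULT, frames=[7,-,-] (faults so far: 1)
  step 1: ref 2 -> FAULT, frames=[7,2,-] (faults so far: 2)
  step 2: ref 3 -> FAULT, frames=[7,2,3] (faults so far: 3)
  step 3: ref 5 -> FAULT, evict 2, frames=[7,5,3] (faults so far: 4)
  step 4: ref 1 -> FAULT, evict 3, frames=[7,5,1] (faults so far: 5)
  step 5: ref 1 -> HIT, frames=[7,5,1] (faults so far: 5)
  step 6: ref 6 -> FAULT, evict 5, frames=[7,6,1] (faults so far: 6)
  step 7: ref 1 -> HIT, frames=[7,6,1] (faults so far: 6)
  step 8: ref 7 -> HIT, frames=[7,6,1] (faults so far: 6)
  step 9: ref 1 -> HIT, frames=[7,6,1] (faults so far: 6)
  step 10: ref 4 -> FAULT, evict 1, frames=[7,6,4] (faults so far: 7)
  step 11: ref 4 -> HIT, frames=[7,6,4] (faults so far: 7)
  step 12: ref 4 -> HIT, frames=[7,6,4] (faults so far: 7)
  step 13: ref 6 -> HIT, frames=[7,6,4] (faults so far: 7)
  Optimal total faults: 7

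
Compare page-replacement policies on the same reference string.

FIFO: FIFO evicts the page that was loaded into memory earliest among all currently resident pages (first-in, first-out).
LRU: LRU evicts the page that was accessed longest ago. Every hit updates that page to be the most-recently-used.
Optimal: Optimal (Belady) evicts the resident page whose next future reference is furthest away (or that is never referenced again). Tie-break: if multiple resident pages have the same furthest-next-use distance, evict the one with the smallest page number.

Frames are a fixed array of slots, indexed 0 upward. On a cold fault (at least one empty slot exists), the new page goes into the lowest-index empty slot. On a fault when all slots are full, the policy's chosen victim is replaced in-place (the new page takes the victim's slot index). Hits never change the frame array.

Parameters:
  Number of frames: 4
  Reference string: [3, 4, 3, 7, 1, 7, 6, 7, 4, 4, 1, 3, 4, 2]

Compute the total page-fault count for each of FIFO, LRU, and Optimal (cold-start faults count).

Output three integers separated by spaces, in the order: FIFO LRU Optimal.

Answer: 8 8 7

Derivation:
--- FIFO ---
  step 0: ref 3 -> FAULT, frames=[3,-,-,-] (faults so far: 1)
  step 1: ref 4 -> FAULT, frames=[3,4,-,-] (faults so far: 2)
  step 2: ref 3 -> HIT, frames=[3,4,-,-] (faults so far: 2)
  step 3: ref 7 -> FAULT, frames=[3,4,7,-] (faults so far: 3)
  step 4: ref 1 -> FAULT, frames=[3,4,7,1] (faults so far: 4)
  step 5: ref 7 -> HIT, frames=[3,4,7,1] (faults so far: 4)
  step 6: ref 6 -> FAULT, evict 3, frames=[6,4,7,1] (faults so far: 5)
  step 7: ref 7 -> HIT, frames=[6,4,7,1] (faults so far: 5)
  step 8: ref 4 -> HIT, frames=[6,4,7,1] (faults so far: 5)
  step 9: ref 4 -> HIT, frames=[6,4,7,1] (faults so far: 5)
  step 10: ref 1 -> HIT, frames=[6,4,7,1] (faults so far: 5)
  step 11: ref 3 -> FAULT, evict 4, frames=[6,3,7,1] (faults so far: 6)
  step 12: ref 4 -> FAULT, evict 7, frames=[6,3,4,1] (faults so far: 7)
  step 13: ref 2 -> FAULT, evict 1, frames=[6,3,4,2] (faults so far: 8)
  FIFO total faults: 8
--- LRU ---
  step 0: ref 3 -> FAULT, frames=[3,-,-,-] (faults so far: 1)
  step 1: ref 4 -> FAULT, frames=[3,4,-,-] (faults so far: 2)
  step 2: ref 3 -> HIT, frames=[3,4,-,-] (faults so far: 2)
  step 3: ref 7 -> FAULT, frames=[3,4,7,-] (faults so far: 3)
  step 4: ref 1 -> FAULT, frames=[3,4,7,1] (faults so far: 4)
  step 5: ref 7 -> HIT, frames=[3,4,7,1] (faults so far: 4)
  step 6: ref 6 -> FAULT, evict 4, frames=[3,6,7,1] (faults so far: 5)
  step 7: ref 7 -> HIT, frames=[3,6,7,1] (faults so far: 5)
  step 8: ref 4 -> FAULT, evict 3, frames=[4,6,7,1] (faults so far: 6)
  step 9: ref 4 -> HIT, frames=[4,6,7,1] (faults so far: 6)
  step 10: ref 1 -> HIT, frames=[4,6,7,1] (faults so far: 6)
  step 11: ref 3 -> FAULT, evict 6, frames=[4,3,7,1] (faults so far: 7)
  step 12: ref 4 -> HIT, frames=[4,3,7,1] (faults so far: 7)
  step 13: ref 2 -> FAULT, evict 7, frames=[4,3,2,1] (faults so far: 8)
  LRU total faults: 8
--- Optimal ---
  step 0: ref 3 -> FAULT, frames=[3,-,-,-] (faults so far: 1)
  step 1: ref 4 -> FAULT, frames=[3,4,-,-] (faults so far: 2)
  step 2: ref 3 -> HIT, frames=[3,4,-,-] (faults so far: 2)
  step 3: ref 7 -> FAULT, frames=[3,4,7,-] (faults so far: 3)
  step 4: ref 1 -> FAULT, frames=[3,4,7,1] (faults so far: 4)
  step 5: ref 7 -> HIT, frames=[3,4,7,1] (faults so far: 4)
  step 6: ref 6 -> FAULT, evict 3, frames=[6,4,7,1] (faults so far: 5)
  step 7: ref 7 -> HIT, frames=[6,4,7,1] (faults so far: 5)
  step 8: ref 4 -> HIT, frames=[6,4,7,1] (faults so far: 5)
  step 9: ref 4 -> HIT, frames=[6,4,7,1] (faults so far: 5)
  step 10: ref 1 -> HIT, frames=[6,4,7,1] (faults so far: 5)
  step 11: ref 3 -> FAULT, evict 1, frames=[6,4,7,3] (faults so far: 6)
  step 12: ref 4 -> HIT, frames=[6,4,7,3] (faults so far: 6)
  step 13: ref 2 -> FAULT, evict 3, frames=[6,4,7,2] (faults so far: 7)
  Optimal total faults: 7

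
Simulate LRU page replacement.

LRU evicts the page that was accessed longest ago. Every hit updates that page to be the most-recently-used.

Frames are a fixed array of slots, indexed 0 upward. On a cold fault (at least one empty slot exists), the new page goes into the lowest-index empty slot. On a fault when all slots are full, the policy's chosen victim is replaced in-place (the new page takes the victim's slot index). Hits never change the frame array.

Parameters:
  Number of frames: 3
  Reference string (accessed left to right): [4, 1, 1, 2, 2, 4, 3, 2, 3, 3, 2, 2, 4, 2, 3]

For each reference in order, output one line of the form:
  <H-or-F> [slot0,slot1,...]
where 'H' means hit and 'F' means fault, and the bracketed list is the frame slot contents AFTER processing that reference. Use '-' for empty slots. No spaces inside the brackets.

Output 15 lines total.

F [4,-,-]
F [4,1,-]
H [4,1,-]
F [4,1,2]
H [4,1,2]
H [4,1,2]
F [4,3,2]
H [4,3,2]
H [4,3,2]
H [4,3,2]
H [4,3,2]
H [4,3,2]
H [4,3,2]
H [4,3,2]
H [4,3,2]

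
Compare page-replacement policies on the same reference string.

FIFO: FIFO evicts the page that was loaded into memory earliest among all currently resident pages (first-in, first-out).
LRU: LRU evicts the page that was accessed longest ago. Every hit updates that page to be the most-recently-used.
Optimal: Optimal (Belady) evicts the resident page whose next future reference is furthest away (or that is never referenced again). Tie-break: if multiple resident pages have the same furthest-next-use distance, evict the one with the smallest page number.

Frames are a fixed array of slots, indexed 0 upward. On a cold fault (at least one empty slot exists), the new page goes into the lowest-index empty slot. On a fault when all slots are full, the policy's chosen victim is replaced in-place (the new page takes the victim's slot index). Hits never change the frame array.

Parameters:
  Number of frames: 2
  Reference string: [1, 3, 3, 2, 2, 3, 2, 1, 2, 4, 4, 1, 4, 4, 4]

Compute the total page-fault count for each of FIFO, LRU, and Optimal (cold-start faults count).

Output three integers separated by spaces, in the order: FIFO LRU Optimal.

Answer: 5 6 5

Derivation:
--- FIFO ---
  step 0: ref 1 -> FAULT, frames=[1,-] (faults so far: 1)
  step 1: ref 3 -> FAULT, frames=[1,3] (faults so far: 2)
  step 2: ref 3 -> HIT, frames=[1,3] (faults so far: 2)
  step 3: ref 2 -> FAULT, evict 1, frames=[2,3] (faults so far: 3)
  step 4: ref 2 -> HIT, frames=[2,3] (faults so far: 3)
  step 5: ref 3 -> HIT, frames=[2,3] (faults so far: 3)
  step 6: ref 2 -> HIT, frames=[2,3] (faults so far: 3)
  step 7: ref 1 -> FAULT, evict 3, frames=[2,1] (faults so far: 4)
  step 8: ref 2 -> HIT, frames=[2,1] (faults so far: 4)
  step 9: ref 4 -> FAULT, evict 2, frames=[4,1] (faults so far: 5)
  step 10: ref 4 -> HIT, frames=[4,1] (faults so far: 5)
  step 11: ref 1 -> HIT, frames=[4,1] (faults so far: 5)
  step 12: ref 4 -> HIT, frames=[4,1] (faults so far: 5)
  step 13: ref 4 -> HIT, frames=[4,1] (faults so far: 5)
  step 14: ref 4 -> HIT, frames=[4,1] (faults so far: 5)
  FIFO total faults: 5
--- LRU ---
  step 0: ref 1 -> FAULT, frames=[1,-] (faults so far: 1)
  step 1: ref 3 -> FAULT, frames=[1,3] (faults so far: 2)
  step 2: ref 3 -> HIT, frames=[1,3] (faults so far: 2)
  step 3: ref 2 -> FAULT, evict 1, frames=[2,3] (faults so far: 3)
  step 4: ref 2 -> HIT, frames=[2,3] (faults so far: 3)
  step 5: ref 3 -> HIT, frames=[2,3] (faults so far: 3)
  step 6: ref 2 -> HIT, frames=[2,3] (faults so far: 3)
  step 7: ref 1 -> FAULT, evict 3, frames=[2,1] (faults so far: 4)
  step 8: ref 2 -> HIT, frames=[2,1] (faults so far: 4)
  step 9: ref 4 -> FAULT, evict 1, frames=[2,4] (faults so far: 5)
  step 10: ref 4 -> HIT, frames=[2,4] (faults so far: 5)
  step 11: ref 1 -> FAULT, evict 2, frames=[1,4] (faults so far: 6)
  step 12: ref 4 -> HIT, frames=[1,4] (faults so far: 6)
  step 13: ref 4 -> HIT, frames=[1,4] (faults so far: 6)
  step 14: ref 4 -> HIT, frames=[1,4] (faults so far: 6)
  LRU total faults: 6
--- Optimal ---
  step 0: ref 1 -> FAULT, frames=[1,-] (faults so far: 1)
  step 1: ref 3 -> FAULT, frames=[1,3] (faults so far: 2)
  step 2: ref 3 -> HIT, frames=[1,3] (faults so far: 2)
  step 3: ref 2 -> FAULT, evict 1, frames=[2,3] (faults so far: 3)
  step 4: ref 2 -> HIT, frames=[2,3] (faults so far: 3)
  step 5: ref 3 -> HIT, frames=[2,3] (faults so far: 3)
  step 6: ref 2 -> HIT, frames=[2,3] (faults so far: 3)
  step 7: ref 1 -> FAULT, evict 3, frames=[2,1] (faults so far: 4)
  step 8: ref 2 -> HIT, frames=[2,1] (faults so far: 4)
  step 9: ref 4 -> FAULT, evict 2, frames=[4,1] (faults so far: 5)
  step 10: ref 4 -> HIT, frames=[4,1] (faults so far: 5)
  step 11: ref 1 -> HIT, frames=[4,1] (faults so far: 5)
  step 12: ref 4 -> HIT, frames=[4,1] (faults so far: 5)
  step 13: ref 4 -> HIT, frames=[4,1] (faults so far: 5)
  step 14: ref 4 -> HIT, frames=[4,1] (faults so far: 5)
  Optimal total faults: 5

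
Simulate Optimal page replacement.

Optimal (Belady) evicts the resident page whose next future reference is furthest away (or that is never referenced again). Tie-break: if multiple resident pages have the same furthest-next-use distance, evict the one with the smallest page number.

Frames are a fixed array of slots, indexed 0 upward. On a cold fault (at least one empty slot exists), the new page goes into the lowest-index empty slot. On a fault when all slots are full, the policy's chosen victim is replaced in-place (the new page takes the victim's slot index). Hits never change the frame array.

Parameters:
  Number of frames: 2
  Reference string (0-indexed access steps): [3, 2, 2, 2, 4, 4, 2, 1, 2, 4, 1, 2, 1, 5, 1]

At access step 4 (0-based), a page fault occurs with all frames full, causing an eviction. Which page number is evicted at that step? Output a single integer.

Step 0: ref 3 -> FAULT, frames=[3,-]
Step 1: ref 2 -> FAULT, frames=[3,2]
Step 2: ref 2 -> HIT, frames=[3,2]
Step 3: ref 2 -> HIT, frames=[3,2]
Step 4: ref 4 -> FAULT, evict 3, frames=[4,2]
At step 4: evicted page 3

Answer: 3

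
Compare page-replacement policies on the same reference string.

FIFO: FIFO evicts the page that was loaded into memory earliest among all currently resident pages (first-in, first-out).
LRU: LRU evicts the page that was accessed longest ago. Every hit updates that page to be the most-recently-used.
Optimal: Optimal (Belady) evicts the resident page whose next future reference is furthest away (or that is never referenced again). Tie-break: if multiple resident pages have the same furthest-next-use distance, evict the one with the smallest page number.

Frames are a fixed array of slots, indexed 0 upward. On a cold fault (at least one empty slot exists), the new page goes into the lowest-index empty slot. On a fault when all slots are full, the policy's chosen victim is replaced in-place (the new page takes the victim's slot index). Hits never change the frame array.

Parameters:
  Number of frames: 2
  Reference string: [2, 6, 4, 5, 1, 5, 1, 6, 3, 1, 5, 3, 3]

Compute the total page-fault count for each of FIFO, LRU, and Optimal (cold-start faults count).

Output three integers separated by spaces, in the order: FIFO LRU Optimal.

--- FIFO ---
  step 0: ref 2 -> FAULT, frames=[2,-] (faults so far: 1)
  step 1: ref 6 -> FAULT, frames=[2,6] (faults so far: 2)
  step 2: ref 4 -> FAULT, evict 2, frames=[4,6] (faults so far: 3)
  step 3: ref 5 -> FAULT, evict 6, frames=[4,5] (faults so far: 4)
  step 4: ref 1 -> FAULT, evict 4, frames=[1,5] (faults so far: 5)
  step 5: ref 5 -> HIT, frames=[1,5] (faults so far: 5)
  step 6: ref 1 -> HIT, frames=[1,5] (faults so far: 5)
  step 7: ref 6 -> FAULT, evict 5, frames=[1,6] (faults so far: 6)
  step 8: ref 3 -> FAULT, evict 1, frames=[3,6] (faults so far: 7)
  step 9: ref 1 -> FAULT, evict 6, frames=[3,1] (faults so far: 8)
  step 10: ref 5 -> FAULT, evict 3, frames=[5,1] (faults so far: 9)
  step 11: ref 3 -> FAULT, evict 1, frames=[5,3] (faults so far: 10)
  step 12: ref 3 -> HIT, frames=[5,3] (faults so far: 10)
  FIFO total faults: 10
--- LRU ---
  step 0: ref 2 -> FAULT, frames=[2,-] (faults so far: 1)
  step 1: ref 6 -> FAULT, frames=[2,6] (faults so far: 2)
  step 2: ref 4 -> FAULT, evict 2, frames=[4,6] (faults so far: 3)
  step 3: ref 5 -> FAULT, evict 6, frames=[4,5] (faults so far: 4)
  step 4: ref 1 -> FAULT, evict 4, frames=[1,5] (faults so far: 5)
  step 5: ref 5 -> HIT, frames=[1,5] (faults so far: 5)
  step 6: ref 1 -> HIT, frames=[1,5] (faults so far: 5)
  step 7: ref 6 -> FAULT, evict 5, frames=[1,6] (faults so far: 6)
  step 8: ref 3 -> FAULT, evict 1, frames=[3,6] (faults so far: 7)
  step 9: ref 1 -> FAULT, evict 6, frames=[3,1] (faults so far: 8)
  step 10: ref 5 -> FAULT, evict 3, frames=[5,1] (faults so far: 9)
  step 11: ref 3 -> FAULT, evict 1, frames=[5,3] (faults so far: 10)
  step 12: ref 3 -> HIT, frames=[5,3] (faults so far: 10)
  LRU total faults: 10
--- Optimal ---
  step 0: ref 2 -> FAULT, frames=[2,-] (faults so far: 1)
  step 1: ref 6 -> FAULT, frames=[2,6] (faults so far: 2)
  step 2: ref 4 -> FAULT, evict 2, frames=[4,6] (faults so far: 3)
  step 3: ref 5 -> FAULT, evict 4, frames=[5,6] (faults so far: 4)
  step 4: ref 1 -> FAULT, evict 6, frames=[5,1] (faults so far: 5)
  step 5: ref 5 -> HIT, frames=[5,1] (faults so far: 5)
  step 6: ref 1 -> HIT, frames=[5,1] (faults so far: 5)
  step 7: ref 6 -> FAULT, evict 5, frames=[6,1] (faults so far: 6)
  step 8: ref 3 -> FAULT, evict 6, frames=[3,1] (faults so far: 7)
  step 9: ref 1 -> HIT, frames=[3,1] (faults so far: 7)
  step 10: ref 5 -> FAULT, evict 1, frames=[3,5] (faults so far: 8)
  step 11: ref 3 -> HIT, frames=[3,5] (faults so far: 8)
  step 12: ref 3 -> HIT, frames=[3,5] (faults so far: 8)
  Optimal total faults: 8

Answer: 10 10 8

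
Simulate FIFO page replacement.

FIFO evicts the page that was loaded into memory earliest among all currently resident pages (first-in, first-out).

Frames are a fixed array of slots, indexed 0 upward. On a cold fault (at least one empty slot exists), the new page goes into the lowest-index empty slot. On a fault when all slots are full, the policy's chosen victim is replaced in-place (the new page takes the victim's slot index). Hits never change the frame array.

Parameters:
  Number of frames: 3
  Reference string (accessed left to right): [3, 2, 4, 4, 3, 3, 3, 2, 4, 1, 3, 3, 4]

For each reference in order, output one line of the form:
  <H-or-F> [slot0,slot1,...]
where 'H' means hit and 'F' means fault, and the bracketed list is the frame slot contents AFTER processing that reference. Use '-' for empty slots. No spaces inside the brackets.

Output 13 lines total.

F [3,-,-]
F [3,2,-]
F [3,2,4]
H [3,2,4]
H [3,2,4]
H [3,2,4]
H [3,2,4]
H [3,2,4]
H [3,2,4]
F [1,2,4]
F [1,3,4]
H [1,3,4]
H [1,3,4]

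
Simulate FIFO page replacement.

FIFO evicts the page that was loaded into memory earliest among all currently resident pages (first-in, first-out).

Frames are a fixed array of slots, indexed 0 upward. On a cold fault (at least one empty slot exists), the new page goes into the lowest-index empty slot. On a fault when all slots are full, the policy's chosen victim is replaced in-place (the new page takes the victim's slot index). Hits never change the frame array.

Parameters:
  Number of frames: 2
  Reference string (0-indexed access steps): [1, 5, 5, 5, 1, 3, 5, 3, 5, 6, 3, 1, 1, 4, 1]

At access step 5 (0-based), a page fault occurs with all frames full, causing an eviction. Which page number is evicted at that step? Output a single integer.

Step 0: ref 1 -> FAULT, frames=[1,-]
Step 1: ref 5 -> FAULT, frames=[1,5]
Step 2: ref 5 -> HIT, frames=[1,5]
Step 3: ref 5 -> HIT, frames=[1,5]
Step 4: ref 1 -> HIT, frames=[1,5]
Step 5: ref 3 -> FAULT, evict 1, frames=[3,5]
At step 5: evicted page 1

Answer: 1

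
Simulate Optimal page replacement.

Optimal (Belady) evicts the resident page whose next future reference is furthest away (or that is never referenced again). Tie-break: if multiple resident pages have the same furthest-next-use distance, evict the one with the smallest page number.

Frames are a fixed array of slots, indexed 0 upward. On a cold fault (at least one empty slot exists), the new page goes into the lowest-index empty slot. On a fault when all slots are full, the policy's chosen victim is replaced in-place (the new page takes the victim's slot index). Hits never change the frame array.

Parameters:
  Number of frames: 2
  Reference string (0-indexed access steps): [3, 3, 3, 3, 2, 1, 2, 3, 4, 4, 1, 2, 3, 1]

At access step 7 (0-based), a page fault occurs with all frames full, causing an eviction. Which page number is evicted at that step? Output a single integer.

Answer: 2

Derivation:
Step 0: ref 3 -> FAULT, frames=[3,-]
Step 1: ref 3 -> HIT, frames=[3,-]
Step 2: ref 3 -> HIT, frames=[3,-]
Step 3: ref 3 -> HIT, frames=[3,-]
Step 4: ref 2 -> FAULT, frames=[3,2]
Step 5: ref 1 -> FAULT, evict 3, frames=[1,2]
Step 6: ref 2 -> HIT, frames=[1,2]
Step 7: ref 3 -> FAULT, evict 2, frames=[1,3]
At step 7: evicted page 2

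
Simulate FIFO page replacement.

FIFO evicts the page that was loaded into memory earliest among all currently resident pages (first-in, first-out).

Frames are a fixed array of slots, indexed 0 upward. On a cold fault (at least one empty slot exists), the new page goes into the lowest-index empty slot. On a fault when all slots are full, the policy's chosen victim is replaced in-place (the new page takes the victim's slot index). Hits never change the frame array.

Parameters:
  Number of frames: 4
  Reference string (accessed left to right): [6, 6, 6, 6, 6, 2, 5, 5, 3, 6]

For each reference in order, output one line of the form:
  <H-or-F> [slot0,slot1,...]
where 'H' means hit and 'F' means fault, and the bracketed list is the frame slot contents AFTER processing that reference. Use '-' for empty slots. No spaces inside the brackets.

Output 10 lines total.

F [6,-,-,-]
H [6,-,-,-]
H [6,-,-,-]
H [6,-,-,-]
H [6,-,-,-]
F [6,2,-,-]
F [6,2,5,-]
H [6,2,5,-]
F [6,2,5,3]
H [6,2,5,3]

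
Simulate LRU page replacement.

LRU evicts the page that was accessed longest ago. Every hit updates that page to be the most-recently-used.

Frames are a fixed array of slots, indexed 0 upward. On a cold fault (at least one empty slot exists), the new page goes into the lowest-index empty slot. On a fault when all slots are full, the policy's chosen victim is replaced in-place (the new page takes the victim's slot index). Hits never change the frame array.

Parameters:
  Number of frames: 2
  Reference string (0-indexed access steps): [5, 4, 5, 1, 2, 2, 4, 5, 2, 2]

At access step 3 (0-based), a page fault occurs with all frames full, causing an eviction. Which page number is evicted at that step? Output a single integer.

Step 0: ref 5 -> FAULT, frames=[5,-]
Step 1: ref 4 -> FAULT, frames=[5,4]
Step 2: ref 5 -> HIT, frames=[5,4]
Step 3: ref 1 -> FAULT, evict 4, frames=[5,1]
At step 3: evicted page 4

Answer: 4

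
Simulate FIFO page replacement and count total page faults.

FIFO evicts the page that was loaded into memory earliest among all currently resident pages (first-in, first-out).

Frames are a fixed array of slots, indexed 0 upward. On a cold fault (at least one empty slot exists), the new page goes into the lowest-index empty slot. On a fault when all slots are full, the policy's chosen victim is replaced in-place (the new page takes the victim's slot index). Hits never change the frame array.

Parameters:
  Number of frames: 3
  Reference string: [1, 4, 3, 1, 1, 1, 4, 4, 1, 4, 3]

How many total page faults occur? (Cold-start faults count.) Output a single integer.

Step 0: ref 1 → FAULT, frames=[1,-,-]
Step 1: ref 4 → FAULT, frames=[1,4,-]
Step 2: ref 3 → FAULT, frames=[1,4,3]
Step 3: ref 1 → HIT, frames=[1,4,3]
Step 4: ref 1 → HIT, frames=[1,4,3]
Step 5: ref 1 → HIT, frames=[1,4,3]
Step 6: ref 4 → HIT, frames=[1,4,3]
Step 7: ref 4 → HIT, frames=[1,4,3]
Step 8: ref 1 → HIT, frames=[1,4,3]
Step 9: ref 4 → HIT, frames=[1,4,3]
Step 10: ref 3 → HIT, frames=[1,4,3]
Total faults: 3

Answer: 3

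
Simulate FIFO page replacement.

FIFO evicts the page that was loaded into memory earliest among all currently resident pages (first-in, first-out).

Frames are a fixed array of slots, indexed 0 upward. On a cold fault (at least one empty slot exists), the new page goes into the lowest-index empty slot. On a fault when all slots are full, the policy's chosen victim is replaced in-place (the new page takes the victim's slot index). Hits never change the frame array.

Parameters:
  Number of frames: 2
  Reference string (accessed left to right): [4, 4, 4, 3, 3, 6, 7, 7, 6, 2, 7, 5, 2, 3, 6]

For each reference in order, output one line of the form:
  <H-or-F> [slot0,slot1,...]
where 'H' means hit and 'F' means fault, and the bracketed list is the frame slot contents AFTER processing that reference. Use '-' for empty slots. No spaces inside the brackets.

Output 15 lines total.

F [4,-]
H [4,-]
H [4,-]
F [4,3]
H [4,3]
F [6,3]
F [6,7]
H [6,7]
H [6,7]
F [2,7]
H [2,7]
F [2,5]
H [2,5]
F [3,5]
F [3,6]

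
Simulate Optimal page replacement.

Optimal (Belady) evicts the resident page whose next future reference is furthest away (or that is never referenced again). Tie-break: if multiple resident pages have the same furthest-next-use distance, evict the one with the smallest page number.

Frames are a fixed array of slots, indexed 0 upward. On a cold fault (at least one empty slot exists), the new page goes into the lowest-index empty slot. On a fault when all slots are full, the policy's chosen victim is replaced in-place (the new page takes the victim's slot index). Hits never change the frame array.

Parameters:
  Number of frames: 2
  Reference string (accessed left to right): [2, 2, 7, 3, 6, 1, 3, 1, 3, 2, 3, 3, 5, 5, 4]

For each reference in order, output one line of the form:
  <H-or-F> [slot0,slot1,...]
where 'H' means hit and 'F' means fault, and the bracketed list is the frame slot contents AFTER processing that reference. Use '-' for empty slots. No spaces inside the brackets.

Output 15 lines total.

F [2,-]
H [2,-]
F [2,7]
F [2,3]
F [6,3]
F [1,3]
H [1,3]
H [1,3]
H [1,3]
F [2,3]
H [2,3]
H [2,3]
F [5,3]
H [5,3]
F [5,4]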